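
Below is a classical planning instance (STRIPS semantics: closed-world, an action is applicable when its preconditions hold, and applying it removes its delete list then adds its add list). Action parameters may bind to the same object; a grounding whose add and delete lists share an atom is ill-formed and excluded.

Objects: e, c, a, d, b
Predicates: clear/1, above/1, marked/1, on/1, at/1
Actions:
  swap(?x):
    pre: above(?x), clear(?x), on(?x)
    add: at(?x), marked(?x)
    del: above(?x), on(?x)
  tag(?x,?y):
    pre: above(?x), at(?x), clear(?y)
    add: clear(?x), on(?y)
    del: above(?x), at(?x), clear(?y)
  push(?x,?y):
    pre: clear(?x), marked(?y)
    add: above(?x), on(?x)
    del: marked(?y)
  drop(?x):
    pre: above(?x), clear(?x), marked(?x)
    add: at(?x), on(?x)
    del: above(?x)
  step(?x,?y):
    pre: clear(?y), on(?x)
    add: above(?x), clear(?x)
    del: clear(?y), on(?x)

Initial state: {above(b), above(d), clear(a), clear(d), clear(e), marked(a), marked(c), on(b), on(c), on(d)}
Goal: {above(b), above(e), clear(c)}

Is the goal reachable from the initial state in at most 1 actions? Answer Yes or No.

1. push(e,c)  →  {above(b), above(d), above(e), clear(a), clear(d), clear(e), marked(a), on(b), on(c), on(d), on(e)}
2. step(c,e)  →  {above(b), above(c), above(d), above(e), clear(a), clear(c), clear(d), marked(a), on(b), on(d), on(e)}
optimal plan length = 2; 2 > 1

No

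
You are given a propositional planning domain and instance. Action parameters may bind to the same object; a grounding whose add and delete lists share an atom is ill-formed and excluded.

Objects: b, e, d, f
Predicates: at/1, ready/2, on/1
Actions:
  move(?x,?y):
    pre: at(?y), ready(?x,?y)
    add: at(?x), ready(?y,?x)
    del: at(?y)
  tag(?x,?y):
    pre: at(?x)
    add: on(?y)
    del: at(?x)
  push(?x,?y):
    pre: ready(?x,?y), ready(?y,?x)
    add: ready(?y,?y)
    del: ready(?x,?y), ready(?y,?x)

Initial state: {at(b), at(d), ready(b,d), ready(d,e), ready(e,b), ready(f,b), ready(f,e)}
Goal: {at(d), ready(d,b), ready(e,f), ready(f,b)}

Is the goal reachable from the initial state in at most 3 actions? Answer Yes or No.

1. move(e,b)  →  {at(d), at(e), ready(b,d), ready(b,e), ready(d,e), ready(e,b), ready(f,b), ready(f,e)}
2. move(b,d)  →  {at(b), at(e), ready(b,d), ready(b,e), ready(d,b), ready(d,e), ready(e,b), ready(f,b), ready(f,e)}
3. move(d,b)  →  {at(d), at(e), ready(b,d), ready(b,e), ready(d,b), ready(d,e), ready(e,b), ready(f,b), ready(f,e)}
4. move(f,e)  →  {at(d), at(f), ready(b,d), ready(b,e), ready(d,b), ready(d,e), ready(e,b), ready(e,f), ready(f,b), ready(f,e)}
optimal plan length = 4; 4 > 3

No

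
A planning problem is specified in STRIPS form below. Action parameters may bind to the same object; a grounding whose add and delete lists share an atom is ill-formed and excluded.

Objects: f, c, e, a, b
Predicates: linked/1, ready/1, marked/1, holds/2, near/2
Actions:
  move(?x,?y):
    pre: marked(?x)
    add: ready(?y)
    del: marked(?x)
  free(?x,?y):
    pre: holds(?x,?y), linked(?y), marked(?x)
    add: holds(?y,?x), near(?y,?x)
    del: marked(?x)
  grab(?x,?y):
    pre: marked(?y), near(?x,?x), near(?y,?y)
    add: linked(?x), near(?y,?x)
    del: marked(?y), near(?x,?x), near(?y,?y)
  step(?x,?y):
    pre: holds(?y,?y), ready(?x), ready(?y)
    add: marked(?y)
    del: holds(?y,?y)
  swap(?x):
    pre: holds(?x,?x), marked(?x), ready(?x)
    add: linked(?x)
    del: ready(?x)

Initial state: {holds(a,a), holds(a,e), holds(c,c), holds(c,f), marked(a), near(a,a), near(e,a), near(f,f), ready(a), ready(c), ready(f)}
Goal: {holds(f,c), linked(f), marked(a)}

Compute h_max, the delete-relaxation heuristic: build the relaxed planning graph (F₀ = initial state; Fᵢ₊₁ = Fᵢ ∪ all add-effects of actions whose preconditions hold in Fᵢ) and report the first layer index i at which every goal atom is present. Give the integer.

F0 = init (11 atoms)
F1 = F0 ∪ {linked(a), linked(f), marked(c), near(a,f), ready(b), ready(e)}  (17 atoms)
F2 = F1 ∪ {holds(f,c), linked(c), near(f,c)}  (20 atoms)
goal ⊆ F2  ⇒  h_max = 2

2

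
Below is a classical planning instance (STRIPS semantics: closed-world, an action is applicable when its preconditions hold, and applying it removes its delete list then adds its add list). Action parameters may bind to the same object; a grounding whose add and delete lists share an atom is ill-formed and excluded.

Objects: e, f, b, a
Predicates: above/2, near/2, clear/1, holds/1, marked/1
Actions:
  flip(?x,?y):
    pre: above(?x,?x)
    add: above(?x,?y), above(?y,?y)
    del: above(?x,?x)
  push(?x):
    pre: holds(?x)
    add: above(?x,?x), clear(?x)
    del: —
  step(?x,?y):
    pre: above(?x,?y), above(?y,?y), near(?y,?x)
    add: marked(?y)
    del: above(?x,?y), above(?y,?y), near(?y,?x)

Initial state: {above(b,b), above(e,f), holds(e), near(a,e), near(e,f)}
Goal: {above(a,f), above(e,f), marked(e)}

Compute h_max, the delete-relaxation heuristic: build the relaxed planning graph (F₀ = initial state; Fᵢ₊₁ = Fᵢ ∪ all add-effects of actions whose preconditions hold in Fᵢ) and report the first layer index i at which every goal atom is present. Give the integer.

F0 = init (5 atoms)
F1 = F0 ∪ {above(a,a), above(b,a), above(b,e), above(b,f), above(e,e), above(f,f), clear(e)}  (12 atoms)
F2 = F1 ∪ {above(a,b), above(a,e), above(a,f), above(e,a), above(e,b), above(f,a), above(f,b), above(f,e)}  (20 atoms)
F3 = F2 ∪ {marked(a), marked(e)}  (22 atoms)
goal ⊆ F3  ⇒  h_max = 3

3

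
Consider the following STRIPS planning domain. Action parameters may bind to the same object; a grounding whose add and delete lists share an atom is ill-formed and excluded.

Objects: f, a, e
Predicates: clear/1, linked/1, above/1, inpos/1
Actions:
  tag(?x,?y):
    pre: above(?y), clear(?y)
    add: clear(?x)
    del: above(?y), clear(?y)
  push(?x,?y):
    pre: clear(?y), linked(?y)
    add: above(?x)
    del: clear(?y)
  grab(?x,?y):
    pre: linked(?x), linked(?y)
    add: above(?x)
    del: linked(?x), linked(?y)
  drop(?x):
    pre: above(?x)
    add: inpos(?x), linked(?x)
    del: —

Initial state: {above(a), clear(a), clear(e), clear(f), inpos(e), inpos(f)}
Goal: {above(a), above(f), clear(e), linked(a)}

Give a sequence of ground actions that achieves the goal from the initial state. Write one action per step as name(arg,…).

1. drop(a)  →  {above(a), clear(a), clear(e), clear(f), inpos(a), inpos(e), inpos(f), linked(a)}
2. push(f,a)  →  {above(a), above(f), clear(e), clear(f), inpos(a), inpos(e), inpos(f), linked(a)}

drop(a); push(f,a)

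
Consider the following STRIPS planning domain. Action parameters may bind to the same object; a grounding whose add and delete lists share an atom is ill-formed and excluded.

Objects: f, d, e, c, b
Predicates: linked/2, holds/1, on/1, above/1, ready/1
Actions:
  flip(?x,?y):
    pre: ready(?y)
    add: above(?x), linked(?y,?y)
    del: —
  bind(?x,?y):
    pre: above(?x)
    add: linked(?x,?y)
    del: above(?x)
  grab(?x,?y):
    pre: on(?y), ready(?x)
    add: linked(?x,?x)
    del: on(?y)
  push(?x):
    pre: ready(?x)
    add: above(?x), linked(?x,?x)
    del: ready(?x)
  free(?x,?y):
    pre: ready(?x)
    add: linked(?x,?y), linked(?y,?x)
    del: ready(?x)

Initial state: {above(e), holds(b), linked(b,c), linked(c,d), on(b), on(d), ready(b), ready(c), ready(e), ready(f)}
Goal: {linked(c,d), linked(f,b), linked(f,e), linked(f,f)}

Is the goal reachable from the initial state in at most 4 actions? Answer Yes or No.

Yes

1. flip(f,f)  →  {above(e), above(f), holds(b), linked(b,c), linked(c,d), linked(f,f), on(b), on(d), ready(b), ready(c), ready(e), ready(f)}
2. bind(f,e)  →  {above(e), holds(b), linked(b,c), linked(c,d), linked(f,e), linked(f,f), on(b), on(d), ready(b), ready(c), ready(e), ready(f)}
3. free(f,b)  →  {above(e), holds(b), linked(b,c), linked(b,f), linked(c,d), linked(f,b), linked(f,e), linked(f,f), on(b), on(d), ready(b), ready(c), ready(e)}
optimal plan length = 3; 3 ≤ 4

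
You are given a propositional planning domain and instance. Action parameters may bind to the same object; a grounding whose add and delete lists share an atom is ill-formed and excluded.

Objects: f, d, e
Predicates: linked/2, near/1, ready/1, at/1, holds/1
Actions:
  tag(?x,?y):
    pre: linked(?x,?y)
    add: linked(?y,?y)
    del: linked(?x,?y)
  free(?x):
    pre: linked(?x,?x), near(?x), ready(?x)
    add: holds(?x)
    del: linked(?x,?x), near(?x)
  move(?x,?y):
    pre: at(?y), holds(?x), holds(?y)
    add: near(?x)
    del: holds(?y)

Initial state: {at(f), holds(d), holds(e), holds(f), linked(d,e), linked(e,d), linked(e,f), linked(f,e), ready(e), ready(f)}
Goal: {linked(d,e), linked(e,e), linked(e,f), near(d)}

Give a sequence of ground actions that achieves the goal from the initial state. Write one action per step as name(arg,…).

tag(f,e); move(d,f)

1. tag(f,e)  →  {at(f), holds(d), holds(e), holds(f), linked(d,e), linked(e,d), linked(e,e), linked(e,f), ready(e), ready(f)}
2. move(d,f)  →  {at(f), holds(d), holds(e), linked(d,e), linked(e,d), linked(e,e), linked(e,f), near(d), ready(e), ready(f)}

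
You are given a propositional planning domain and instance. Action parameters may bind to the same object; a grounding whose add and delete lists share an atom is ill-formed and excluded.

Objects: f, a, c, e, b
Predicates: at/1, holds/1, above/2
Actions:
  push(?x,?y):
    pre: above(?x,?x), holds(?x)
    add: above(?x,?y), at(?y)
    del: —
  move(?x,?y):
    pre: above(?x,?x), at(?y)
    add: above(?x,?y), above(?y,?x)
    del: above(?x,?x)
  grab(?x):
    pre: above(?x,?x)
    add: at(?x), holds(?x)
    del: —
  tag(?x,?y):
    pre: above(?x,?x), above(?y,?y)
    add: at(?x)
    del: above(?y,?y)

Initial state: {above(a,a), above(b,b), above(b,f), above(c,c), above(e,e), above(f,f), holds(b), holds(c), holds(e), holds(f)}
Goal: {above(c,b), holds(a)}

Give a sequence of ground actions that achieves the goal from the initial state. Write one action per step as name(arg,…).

1. push(c,b)  →  {above(a,a), above(b,b), above(b,f), above(c,b), above(c,c), above(e,e), above(f,f), at(b), holds(b), holds(c), holds(e), holds(f)}
2. grab(a)  →  {above(a,a), above(b,b), above(b,f), above(c,b), above(c,c), above(e,e), above(f,f), at(a), at(b), holds(a), holds(b), holds(c), holds(e), holds(f)}

push(c,b); grab(a)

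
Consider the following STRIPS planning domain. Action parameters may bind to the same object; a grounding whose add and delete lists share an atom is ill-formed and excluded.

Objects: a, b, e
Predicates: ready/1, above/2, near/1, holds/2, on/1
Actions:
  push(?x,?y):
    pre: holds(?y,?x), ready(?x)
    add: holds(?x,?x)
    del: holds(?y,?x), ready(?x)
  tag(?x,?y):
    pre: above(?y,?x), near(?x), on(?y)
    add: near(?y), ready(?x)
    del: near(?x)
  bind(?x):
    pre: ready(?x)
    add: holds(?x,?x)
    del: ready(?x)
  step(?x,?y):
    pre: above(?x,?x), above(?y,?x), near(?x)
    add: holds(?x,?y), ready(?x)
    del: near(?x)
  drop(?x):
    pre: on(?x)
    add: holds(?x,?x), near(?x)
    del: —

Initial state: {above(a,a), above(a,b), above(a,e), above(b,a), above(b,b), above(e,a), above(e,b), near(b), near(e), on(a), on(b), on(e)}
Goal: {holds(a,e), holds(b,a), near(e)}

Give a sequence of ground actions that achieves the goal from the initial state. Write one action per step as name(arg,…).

step(b,a); drop(a); step(a,e)

1. step(b,a)  →  {above(a,a), above(a,b), above(a,e), above(b,a), above(b,b), above(e,a), above(e,b), holds(b,a), near(e), on(a), on(b), on(e), ready(b)}
2. drop(a)  →  {above(a,a), above(a,b), above(a,e), above(b,a), above(b,b), above(e,a), above(e,b), holds(a,a), holds(b,a), near(a), near(e), on(a), on(b), on(e), ready(b)}
3. step(a,e)  →  {above(a,a), above(a,b), above(a,e), above(b,a), above(b,b), above(e,a), above(e,b), holds(a,a), holds(a,e), holds(b,a), near(e), on(a), on(b), on(e), ready(a), ready(b)}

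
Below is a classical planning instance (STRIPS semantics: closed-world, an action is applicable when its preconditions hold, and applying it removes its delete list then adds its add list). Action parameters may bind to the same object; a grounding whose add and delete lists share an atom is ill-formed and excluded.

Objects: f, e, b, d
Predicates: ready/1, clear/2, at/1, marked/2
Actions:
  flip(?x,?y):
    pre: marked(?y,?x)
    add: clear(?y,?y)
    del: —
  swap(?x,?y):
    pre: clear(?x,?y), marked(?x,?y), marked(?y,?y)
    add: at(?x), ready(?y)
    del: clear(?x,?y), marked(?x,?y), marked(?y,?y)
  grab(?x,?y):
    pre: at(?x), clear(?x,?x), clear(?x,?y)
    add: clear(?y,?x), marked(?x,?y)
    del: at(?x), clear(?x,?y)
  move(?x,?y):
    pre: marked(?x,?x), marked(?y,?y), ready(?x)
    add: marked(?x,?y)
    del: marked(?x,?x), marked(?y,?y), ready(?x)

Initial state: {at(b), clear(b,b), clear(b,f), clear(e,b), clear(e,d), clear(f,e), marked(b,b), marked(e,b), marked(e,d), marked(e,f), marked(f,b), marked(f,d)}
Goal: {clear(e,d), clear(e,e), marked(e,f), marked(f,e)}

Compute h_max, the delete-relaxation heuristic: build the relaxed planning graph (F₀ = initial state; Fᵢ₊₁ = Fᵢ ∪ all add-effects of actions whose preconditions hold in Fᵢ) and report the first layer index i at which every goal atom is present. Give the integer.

F0 = init (12 atoms)
F1 = F0 ∪ {at(e), clear(e,e), clear(f,b), clear(f,f), marked(b,f), ready(b)}  (18 atoms)
F2 = F1 ∪ {at(f), clear(b,e), clear(d,e)}  (21 atoms)
F3 = F2 ∪ {clear(e,f), marked(b,e), marked(f,e)}  (24 atoms)
goal ⊆ F3  ⇒  h_max = 3

3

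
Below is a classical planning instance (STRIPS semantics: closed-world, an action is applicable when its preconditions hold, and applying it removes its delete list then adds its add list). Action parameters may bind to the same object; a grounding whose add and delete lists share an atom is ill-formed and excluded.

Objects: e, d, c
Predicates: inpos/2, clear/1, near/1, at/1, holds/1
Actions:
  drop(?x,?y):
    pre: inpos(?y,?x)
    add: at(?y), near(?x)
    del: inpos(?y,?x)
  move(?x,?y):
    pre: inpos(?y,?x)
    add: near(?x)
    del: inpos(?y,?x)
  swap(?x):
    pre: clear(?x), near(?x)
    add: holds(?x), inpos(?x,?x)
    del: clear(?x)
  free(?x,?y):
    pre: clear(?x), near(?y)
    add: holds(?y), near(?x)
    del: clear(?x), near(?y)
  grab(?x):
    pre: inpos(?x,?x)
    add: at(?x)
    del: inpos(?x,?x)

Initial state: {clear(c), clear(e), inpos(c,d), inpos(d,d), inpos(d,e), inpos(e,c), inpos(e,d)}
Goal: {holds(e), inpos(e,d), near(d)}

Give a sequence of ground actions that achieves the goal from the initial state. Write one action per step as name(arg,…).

1. drop(e,d)  →  {at(d), clear(c), clear(e), inpos(c,d), inpos(d,d), inpos(e,c), inpos(e,d), near(e)}
2. drop(d,d)  →  {at(d), clear(c), clear(e), inpos(c,d), inpos(e,c), inpos(e,d), near(d), near(e)}
3. swap(e)  →  {at(d), clear(c), holds(e), inpos(c,d), inpos(e,c), inpos(e,d), inpos(e,e), near(d), near(e)}

drop(e,d); drop(d,d); swap(e)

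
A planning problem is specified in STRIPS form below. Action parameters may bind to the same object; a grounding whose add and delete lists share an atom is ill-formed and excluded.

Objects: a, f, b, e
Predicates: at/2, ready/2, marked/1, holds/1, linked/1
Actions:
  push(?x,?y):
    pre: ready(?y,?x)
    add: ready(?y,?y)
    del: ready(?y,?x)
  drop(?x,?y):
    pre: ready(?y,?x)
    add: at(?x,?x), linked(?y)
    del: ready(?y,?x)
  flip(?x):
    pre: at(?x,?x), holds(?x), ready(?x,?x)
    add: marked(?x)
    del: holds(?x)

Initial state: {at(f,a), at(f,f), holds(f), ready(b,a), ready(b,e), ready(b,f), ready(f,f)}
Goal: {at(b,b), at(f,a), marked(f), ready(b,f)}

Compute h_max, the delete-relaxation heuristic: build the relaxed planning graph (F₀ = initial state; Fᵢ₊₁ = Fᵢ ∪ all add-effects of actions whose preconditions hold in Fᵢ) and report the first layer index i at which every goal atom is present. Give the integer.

F0 = init (7 atoms)
F1 = F0 ∪ {at(a,a), at(e,e), linked(b), linked(f), marked(f), ready(b,b)}  (13 atoms)
F2 = F1 ∪ {at(b,b)}  (14 atoms)
goal ⊆ F2  ⇒  h_max = 2

2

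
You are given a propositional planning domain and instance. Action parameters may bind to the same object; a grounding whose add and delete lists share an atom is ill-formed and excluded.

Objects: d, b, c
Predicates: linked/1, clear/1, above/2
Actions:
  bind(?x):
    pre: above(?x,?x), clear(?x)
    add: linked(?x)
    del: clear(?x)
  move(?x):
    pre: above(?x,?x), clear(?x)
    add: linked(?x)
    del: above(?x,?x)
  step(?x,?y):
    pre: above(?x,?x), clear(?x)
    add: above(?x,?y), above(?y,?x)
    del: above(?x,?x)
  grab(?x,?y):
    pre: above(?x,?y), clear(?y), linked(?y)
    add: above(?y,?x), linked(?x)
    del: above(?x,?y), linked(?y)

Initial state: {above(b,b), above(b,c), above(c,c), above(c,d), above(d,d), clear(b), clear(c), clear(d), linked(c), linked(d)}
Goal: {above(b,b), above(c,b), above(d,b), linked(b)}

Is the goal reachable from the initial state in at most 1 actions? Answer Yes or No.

No

1. step(d,b)  →  {above(b,b), above(b,c), above(b,d), above(c,c), above(c,d), above(d,b), clear(b), clear(c), clear(d), linked(c), linked(d)}
2. grab(b,c)  →  {above(b,b), above(b,d), above(c,b), above(c,c), above(c,d), above(d,b), clear(b), clear(c), clear(d), linked(b), linked(d)}
optimal plan length = 2; 2 > 1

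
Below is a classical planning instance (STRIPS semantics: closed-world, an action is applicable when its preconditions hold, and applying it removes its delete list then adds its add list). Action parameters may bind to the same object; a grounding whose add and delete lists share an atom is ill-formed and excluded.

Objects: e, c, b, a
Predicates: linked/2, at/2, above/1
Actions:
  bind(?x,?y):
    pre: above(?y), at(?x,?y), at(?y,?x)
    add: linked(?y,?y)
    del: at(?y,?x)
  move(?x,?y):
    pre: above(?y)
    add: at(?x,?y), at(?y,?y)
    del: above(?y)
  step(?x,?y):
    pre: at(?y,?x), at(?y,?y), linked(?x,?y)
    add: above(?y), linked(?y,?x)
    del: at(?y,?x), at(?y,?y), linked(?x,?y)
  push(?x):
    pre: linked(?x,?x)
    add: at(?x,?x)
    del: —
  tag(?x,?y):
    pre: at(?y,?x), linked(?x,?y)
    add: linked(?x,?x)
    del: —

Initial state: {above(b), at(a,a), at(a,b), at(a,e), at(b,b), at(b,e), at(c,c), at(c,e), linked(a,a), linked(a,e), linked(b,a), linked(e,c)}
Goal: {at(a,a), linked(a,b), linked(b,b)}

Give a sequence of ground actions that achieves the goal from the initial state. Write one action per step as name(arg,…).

bind(b,b); step(b,a); move(e,a)

1. bind(b,b)  →  {above(b), at(a,a), at(a,b), at(a,e), at(b,e), at(c,c), at(c,e), linked(a,a), linked(a,e), linked(b,a), linked(b,b), linked(e,c)}
2. step(b,a)  →  {above(a), above(b), at(a,e), at(b,e), at(c,c), at(c,e), linked(a,a), linked(a,b), linked(a,e), linked(b,b), linked(e,c)}
3. move(e,a)  →  {above(b), at(a,a), at(a,e), at(b,e), at(c,c), at(c,e), at(e,a), linked(a,a), linked(a,b), linked(a,e), linked(b,b), linked(e,c)}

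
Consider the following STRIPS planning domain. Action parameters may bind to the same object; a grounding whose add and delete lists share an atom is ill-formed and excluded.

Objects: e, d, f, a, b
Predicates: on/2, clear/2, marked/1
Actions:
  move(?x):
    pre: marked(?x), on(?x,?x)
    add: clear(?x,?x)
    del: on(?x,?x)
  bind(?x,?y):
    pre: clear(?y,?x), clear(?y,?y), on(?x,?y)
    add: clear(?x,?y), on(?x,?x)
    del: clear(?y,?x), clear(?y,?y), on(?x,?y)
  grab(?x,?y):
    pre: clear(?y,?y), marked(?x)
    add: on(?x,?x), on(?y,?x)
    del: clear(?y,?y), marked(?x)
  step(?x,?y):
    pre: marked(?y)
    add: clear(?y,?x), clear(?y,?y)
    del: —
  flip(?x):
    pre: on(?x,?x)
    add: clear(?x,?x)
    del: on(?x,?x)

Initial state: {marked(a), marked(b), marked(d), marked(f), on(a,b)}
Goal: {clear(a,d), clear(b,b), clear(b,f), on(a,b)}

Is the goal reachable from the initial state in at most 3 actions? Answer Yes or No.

1. step(d,a)  →  {clear(a,a), clear(a,d), marked(a), marked(b), marked(d), marked(f), on(a,b)}
2. step(f,b)  →  {clear(a,a), clear(a,d), clear(b,b), clear(b,f), marked(a), marked(b), marked(d), marked(f), on(a,b)}
optimal plan length = 2; 2 ≤ 3

Yes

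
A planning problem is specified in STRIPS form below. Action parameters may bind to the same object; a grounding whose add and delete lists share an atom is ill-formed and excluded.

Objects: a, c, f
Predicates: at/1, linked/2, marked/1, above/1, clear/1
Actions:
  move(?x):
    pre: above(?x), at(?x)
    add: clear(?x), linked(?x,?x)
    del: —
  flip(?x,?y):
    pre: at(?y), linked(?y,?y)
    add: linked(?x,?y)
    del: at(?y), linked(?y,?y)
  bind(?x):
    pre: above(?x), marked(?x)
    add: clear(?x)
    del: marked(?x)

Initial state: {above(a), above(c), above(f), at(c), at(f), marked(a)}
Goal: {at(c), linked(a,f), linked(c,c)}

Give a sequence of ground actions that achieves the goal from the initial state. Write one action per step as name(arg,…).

move(c); move(f); flip(a,f)

1. move(c)  →  {above(a), above(c), above(f), at(c), at(f), clear(c), linked(c,c), marked(a)}
2. move(f)  →  {above(a), above(c), above(f), at(c), at(f), clear(c), clear(f), linked(c,c), linked(f,f), marked(a)}
3. flip(a,f)  →  {above(a), above(c), above(f), at(c), clear(c), clear(f), linked(a,f), linked(c,c), marked(a)}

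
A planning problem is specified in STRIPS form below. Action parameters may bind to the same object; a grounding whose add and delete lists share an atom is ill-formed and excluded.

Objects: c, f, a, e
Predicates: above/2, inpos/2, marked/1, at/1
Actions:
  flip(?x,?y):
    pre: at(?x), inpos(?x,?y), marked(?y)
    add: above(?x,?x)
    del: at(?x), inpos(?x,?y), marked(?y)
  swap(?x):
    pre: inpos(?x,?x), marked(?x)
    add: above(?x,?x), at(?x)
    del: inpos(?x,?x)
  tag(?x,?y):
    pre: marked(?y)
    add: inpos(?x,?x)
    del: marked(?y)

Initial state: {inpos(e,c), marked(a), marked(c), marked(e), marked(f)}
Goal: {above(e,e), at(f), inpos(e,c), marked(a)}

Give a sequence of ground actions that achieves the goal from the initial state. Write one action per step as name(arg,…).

tag(f,c); swap(f); tag(e,f); swap(e)

1. tag(f,c)  →  {inpos(e,c), inpos(f,f), marked(a), marked(e), marked(f)}
2. swap(f)  →  {above(f,f), at(f), inpos(e,c), marked(a), marked(e), marked(f)}
3. tag(e,f)  →  {above(f,f), at(f), inpos(e,c), inpos(e,e), marked(a), marked(e)}
4. swap(e)  →  {above(e,e), above(f,f), at(e), at(f), inpos(e,c), marked(a), marked(e)}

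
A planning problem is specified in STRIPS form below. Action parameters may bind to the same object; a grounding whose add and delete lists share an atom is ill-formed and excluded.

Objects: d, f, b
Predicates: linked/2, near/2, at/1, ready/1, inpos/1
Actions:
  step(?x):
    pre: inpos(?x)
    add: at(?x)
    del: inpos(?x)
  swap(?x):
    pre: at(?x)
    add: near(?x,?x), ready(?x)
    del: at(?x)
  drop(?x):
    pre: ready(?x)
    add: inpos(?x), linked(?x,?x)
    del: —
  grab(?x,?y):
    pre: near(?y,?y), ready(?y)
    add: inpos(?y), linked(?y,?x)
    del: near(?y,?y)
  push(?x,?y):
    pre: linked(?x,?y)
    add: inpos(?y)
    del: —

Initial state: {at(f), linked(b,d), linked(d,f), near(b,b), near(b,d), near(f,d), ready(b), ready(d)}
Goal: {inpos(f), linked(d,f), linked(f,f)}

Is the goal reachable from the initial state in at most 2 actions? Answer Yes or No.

1. swap(f)  →  {linked(b,d), linked(d,f), near(b,b), near(b,d), near(f,d), near(f,f), ready(b), ready(d), ready(f)}
2. drop(f)  →  {inpos(f), linked(b,d), linked(d,f), linked(f,f), near(b,b), near(b,d), near(f,d), near(f,f), ready(b), ready(d), ready(f)}
optimal plan length = 2; 2 ≤ 2

Yes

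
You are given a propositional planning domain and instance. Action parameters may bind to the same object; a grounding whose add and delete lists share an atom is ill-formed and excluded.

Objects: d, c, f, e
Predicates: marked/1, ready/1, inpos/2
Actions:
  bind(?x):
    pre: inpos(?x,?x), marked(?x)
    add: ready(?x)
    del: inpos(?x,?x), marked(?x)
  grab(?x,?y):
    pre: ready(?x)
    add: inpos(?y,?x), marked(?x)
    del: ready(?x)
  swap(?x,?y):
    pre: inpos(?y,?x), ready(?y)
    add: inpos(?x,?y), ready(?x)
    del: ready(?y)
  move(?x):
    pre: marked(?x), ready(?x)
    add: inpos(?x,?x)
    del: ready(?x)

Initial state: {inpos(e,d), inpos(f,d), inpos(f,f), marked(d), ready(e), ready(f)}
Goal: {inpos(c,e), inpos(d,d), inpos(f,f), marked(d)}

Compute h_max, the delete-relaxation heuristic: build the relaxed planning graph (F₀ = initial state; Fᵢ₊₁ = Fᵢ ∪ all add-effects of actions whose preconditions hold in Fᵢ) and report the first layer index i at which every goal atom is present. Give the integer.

2

F0 = init (6 atoms)
F1 = F0 ∪ {inpos(c,e), inpos(c,f), inpos(d,e), inpos(d,f), inpos(e,e), inpos(e,f), inpos(f,e), marked(e), marked(f), ready(d)}  (16 atoms)
F2 = F1 ∪ {inpos(c,d), inpos(d,d)}  (18 atoms)
goal ⊆ F2  ⇒  h_max = 2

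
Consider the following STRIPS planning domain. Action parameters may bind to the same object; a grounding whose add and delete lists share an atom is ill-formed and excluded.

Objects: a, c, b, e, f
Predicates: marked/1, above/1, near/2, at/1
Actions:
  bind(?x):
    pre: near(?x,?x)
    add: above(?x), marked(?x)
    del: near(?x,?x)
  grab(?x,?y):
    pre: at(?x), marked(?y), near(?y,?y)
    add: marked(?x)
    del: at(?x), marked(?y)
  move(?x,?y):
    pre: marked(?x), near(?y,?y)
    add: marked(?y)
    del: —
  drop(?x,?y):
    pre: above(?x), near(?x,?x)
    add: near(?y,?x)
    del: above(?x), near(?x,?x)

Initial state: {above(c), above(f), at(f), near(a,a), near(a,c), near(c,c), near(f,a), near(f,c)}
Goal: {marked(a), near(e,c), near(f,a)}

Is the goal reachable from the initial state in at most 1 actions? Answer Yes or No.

1. bind(a)  →  {above(a), above(c), above(f), at(f), marked(a), near(a,c), near(c,c), near(f,a), near(f,c)}
2. drop(c,e)  →  {above(a), above(f), at(f), marked(a), near(a,c), near(e,c), near(f,a), near(f,c)}
optimal plan length = 2; 2 > 1

No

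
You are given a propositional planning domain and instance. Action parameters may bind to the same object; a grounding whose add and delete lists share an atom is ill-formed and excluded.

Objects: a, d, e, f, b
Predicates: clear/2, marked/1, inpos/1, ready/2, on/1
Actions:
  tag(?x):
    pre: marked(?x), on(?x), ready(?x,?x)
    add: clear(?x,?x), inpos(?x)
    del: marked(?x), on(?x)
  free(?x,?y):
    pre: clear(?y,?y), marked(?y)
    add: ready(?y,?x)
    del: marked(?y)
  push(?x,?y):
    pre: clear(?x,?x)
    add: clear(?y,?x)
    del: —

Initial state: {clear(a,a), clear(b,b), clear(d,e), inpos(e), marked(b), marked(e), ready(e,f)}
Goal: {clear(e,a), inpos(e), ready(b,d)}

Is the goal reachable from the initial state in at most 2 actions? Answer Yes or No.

1. free(d,b)  →  {clear(a,a), clear(b,b), clear(d,e), inpos(e), marked(e), ready(b,d), ready(e,f)}
2. push(a,e)  →  {clear(a,a), clear(b,b), clear(d,e), clear(e,a), inpos(e), marked(e), ready(b,d), ready(e,f)}
optimal plan length = 2; 2 ≤ 2

Yes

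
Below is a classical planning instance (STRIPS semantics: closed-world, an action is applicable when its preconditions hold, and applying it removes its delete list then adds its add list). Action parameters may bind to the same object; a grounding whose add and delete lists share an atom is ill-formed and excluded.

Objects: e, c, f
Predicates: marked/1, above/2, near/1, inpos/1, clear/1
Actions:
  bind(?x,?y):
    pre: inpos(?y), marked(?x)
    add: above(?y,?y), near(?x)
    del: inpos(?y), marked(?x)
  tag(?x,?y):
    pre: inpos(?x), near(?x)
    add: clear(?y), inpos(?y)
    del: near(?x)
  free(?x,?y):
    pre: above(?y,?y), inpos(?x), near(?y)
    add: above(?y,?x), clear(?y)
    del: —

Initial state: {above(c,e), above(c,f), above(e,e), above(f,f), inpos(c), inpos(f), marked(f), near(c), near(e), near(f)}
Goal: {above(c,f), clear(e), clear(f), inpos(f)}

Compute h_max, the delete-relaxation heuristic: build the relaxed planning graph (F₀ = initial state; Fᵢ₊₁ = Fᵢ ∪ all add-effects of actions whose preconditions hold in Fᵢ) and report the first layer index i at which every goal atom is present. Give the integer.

F0 = init (10 atoms)
F1 = F0 ∪ {above(c,c), above(e,c), above(e,f), above(f,c), clear(c), clear(e), clear(f), inpos(e)}  (18 atoms)
goal ⊆ F1  ⇒  h_max = 1

1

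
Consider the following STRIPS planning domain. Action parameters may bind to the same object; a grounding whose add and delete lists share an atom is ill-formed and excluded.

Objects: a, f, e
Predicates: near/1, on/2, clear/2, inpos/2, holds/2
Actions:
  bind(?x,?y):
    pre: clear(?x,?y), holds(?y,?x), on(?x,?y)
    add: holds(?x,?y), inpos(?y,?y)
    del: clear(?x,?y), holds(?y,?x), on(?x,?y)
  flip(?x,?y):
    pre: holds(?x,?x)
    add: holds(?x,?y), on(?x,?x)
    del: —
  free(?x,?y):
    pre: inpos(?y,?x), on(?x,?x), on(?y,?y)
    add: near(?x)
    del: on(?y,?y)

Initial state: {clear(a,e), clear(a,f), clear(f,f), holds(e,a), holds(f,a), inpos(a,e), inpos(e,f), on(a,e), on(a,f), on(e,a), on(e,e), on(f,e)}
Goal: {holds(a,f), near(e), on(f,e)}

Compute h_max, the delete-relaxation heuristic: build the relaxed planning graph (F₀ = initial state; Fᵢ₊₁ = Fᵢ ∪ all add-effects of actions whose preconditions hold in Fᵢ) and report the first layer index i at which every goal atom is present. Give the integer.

2

F0 = init (12 atoms)
F1 = F0 ∪ {holds(a,e), holds(a,f), inpos(e,e), inpos(f,f)}  (16 atoms)
F2 = F1 ∪ {near(e)}  (17 atoms)
goal ⊆ F2  ⇒  h_max = 2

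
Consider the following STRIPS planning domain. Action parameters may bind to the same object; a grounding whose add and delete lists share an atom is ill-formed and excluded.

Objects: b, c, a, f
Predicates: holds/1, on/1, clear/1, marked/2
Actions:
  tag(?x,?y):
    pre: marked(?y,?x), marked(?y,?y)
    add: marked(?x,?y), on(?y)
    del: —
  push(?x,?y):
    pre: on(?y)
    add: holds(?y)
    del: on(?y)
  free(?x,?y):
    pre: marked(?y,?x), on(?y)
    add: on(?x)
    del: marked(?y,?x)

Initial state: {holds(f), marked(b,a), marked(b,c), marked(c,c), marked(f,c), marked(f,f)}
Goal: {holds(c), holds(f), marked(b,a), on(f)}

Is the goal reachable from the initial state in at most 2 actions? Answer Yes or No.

1. tag(c,c)  →  {holds(f), marked(b,a), marked(b,c), marked(c,c), marked(f,c), marked(f,f), on(c)}
2. tag(c,f)  →  {holds(f), marked(b,a), marked(b,c), marked(c,c), marked(c,f), marked(f,c), marked(f,f), on(c), on(f)}
3. push(b,c)  →  {holds(c), holds(f), marked(b,a), marked(b,c), marked(c,c), marked(c,f), marked(f,c), marked(f,f), on(f)}
optimal plan length = 3; 3 > 2

No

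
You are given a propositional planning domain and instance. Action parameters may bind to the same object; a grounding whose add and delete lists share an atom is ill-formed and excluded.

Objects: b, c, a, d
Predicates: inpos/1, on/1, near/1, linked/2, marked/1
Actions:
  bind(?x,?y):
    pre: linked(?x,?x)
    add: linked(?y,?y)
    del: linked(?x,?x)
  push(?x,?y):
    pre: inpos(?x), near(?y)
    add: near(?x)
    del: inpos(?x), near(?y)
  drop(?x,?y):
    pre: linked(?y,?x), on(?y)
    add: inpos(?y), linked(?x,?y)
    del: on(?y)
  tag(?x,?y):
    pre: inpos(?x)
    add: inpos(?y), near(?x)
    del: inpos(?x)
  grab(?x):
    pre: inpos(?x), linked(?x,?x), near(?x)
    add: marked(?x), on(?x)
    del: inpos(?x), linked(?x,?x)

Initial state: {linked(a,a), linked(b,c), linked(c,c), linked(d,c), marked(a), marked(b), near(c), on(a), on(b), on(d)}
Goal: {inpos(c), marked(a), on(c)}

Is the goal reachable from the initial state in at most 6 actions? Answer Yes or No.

1. drop(c,b)  →  {inpos(b), linked(a,a), linked(b,c), linked(c,b), linked(c,c), linked(d,c), marked(a), marked(b), near(c), on(a), on(d)}
2. drop(c,d)  →  {inpos(b), inpos(d), linked(a,a), linked(b,c), linked(c,b), linked(c,c), linked(c,d), linked(d,c), marked(a), marked(b), near(c), on(a)}
3. tag(b,c)  →  {inpos(c), inpos(d), linked(a,a), linked(b,c), linked(c,b), linked(c,c), linked(c,d), linked(d,c), marked(a), marked(b), near(b), near(c), on(a)}
4. grab(c)  →  {inpos(d), linked(a,a), linked(b,c), linked(c,b), linked(c,d), linked(d,c), marked(a), marked(b), marked(c), near(b), near(c), on(a), on(c)}
5. tag(d,c)  →  {inpos(c), linked(a,a), linked(b,c), linked(c,b), linked(c,d), linked(d,c), marked(a), marked(b), marked(c), near(b), near(c), near(d), on(a), on(c)}
optimal plan length = 5; 5 ≤ 6

Yes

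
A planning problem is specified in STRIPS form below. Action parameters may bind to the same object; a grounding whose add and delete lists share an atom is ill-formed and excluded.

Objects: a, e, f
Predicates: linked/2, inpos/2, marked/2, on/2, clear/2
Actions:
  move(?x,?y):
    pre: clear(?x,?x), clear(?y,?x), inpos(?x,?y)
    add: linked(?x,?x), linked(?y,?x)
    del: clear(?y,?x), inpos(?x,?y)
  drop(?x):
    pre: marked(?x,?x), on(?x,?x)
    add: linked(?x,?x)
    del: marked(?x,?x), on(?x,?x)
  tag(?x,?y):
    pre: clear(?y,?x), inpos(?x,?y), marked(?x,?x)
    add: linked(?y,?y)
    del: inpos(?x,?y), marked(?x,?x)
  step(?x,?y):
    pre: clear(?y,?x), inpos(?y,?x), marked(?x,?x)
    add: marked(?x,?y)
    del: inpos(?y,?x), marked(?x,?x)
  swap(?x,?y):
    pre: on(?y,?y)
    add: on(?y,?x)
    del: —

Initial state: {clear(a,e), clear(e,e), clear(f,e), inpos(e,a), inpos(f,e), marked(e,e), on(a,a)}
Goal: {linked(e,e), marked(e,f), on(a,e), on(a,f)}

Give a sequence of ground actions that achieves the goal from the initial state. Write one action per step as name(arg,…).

move(e,a); step(e,f); swap(e,a); swap(f,a)

1. move(e,a)  →  {clear(e,e), clear(f,e), inpos(f,e), linked(a,e), linked(e,e), marked(e,e), on(a,a)}
2. step(e,f)  →  {clear(e,e), clear(f,e), linked(a,e), linked(e,e), marked(e,f), on(a,a)}
3. swap(e,a)  →  {clear(e,e), clear(f,e), linked(a,e), linked(e,e), marked(e,f), on(a,a), on(a,e)}
4. swap(f,a)  →  {clear(e,e), clear(f,e), linked(a,e), linked(e,e), marked(e,f), on(a,a), on(a,e), on(a,f)}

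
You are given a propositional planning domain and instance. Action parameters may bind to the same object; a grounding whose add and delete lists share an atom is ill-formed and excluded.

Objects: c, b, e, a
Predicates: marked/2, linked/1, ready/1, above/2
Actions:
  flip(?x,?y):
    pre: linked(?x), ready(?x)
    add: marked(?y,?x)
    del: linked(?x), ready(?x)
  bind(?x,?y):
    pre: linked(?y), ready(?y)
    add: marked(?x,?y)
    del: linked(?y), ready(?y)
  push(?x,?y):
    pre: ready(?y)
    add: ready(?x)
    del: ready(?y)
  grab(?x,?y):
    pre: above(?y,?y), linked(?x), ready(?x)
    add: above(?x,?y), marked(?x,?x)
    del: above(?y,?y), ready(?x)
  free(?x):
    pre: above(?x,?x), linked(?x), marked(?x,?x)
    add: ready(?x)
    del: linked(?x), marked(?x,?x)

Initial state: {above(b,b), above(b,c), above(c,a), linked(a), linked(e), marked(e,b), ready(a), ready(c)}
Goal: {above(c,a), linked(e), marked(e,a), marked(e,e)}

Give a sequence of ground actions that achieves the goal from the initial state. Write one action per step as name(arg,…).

1. flip(a,e)  →  {above(b,b), above(b,c), above(c,a), linked(e), marked(e,a), marked(e,b), ready(c)}
2. push(e,c)  →  {above(b,b), above(b,c), above(c,a), linked(e), marked(e,a), marked(e,b), ready(e)}
3. grab(e,b)  →  {above(b,c), above(c,a), above(e,b), linked(e), marked(e,a), marked(e,b), marked(e,e)}

flip(a,e); push(e,c); grab(e,b)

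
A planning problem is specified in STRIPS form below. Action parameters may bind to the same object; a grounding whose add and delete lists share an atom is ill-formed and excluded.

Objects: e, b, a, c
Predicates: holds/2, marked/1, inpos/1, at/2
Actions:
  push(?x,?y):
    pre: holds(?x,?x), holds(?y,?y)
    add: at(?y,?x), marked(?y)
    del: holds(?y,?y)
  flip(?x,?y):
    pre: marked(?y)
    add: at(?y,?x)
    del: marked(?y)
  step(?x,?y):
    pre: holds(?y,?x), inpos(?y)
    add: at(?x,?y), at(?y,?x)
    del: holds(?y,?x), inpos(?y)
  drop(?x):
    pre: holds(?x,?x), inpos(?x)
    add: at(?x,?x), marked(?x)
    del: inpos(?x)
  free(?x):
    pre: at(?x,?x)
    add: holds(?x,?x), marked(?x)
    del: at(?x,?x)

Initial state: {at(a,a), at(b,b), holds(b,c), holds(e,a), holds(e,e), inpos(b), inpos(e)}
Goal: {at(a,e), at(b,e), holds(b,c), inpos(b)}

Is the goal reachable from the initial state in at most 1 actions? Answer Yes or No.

1. step(a,e)  →  {at(a,a), at(a,e), at(b,b), at(e,a), holds(b,c), holds(e,e), inpos(b)}
2. free(b)  →  {at(a,a), at(a,e), at(e,a), holds(b,b), holds(b,c), holds(e,e), inpos(b), marked(b)}
3. push(e,b)  →  {at(a,a), at(a,e), at(b,e), at(e,a), holds(b,c), holds(e,e), inpos(b), marked(b)}
optimal plan length = 3; 3 > 1

No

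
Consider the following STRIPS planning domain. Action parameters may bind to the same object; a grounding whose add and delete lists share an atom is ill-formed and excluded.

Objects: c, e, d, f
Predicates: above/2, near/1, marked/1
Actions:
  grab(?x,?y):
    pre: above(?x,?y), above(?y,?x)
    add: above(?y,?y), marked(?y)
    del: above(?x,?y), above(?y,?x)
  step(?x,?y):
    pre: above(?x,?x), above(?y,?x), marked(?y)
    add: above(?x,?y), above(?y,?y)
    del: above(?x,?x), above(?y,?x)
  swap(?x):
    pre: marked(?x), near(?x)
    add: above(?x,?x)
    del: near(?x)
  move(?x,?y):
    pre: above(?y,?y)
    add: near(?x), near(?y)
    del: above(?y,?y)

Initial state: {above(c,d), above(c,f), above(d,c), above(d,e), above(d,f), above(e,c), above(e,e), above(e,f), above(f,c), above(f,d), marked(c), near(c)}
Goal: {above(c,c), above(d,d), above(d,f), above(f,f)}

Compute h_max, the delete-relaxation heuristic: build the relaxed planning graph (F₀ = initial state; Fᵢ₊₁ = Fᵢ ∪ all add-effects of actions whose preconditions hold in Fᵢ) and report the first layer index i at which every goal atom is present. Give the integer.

F0 = init (12 atoms)
F1 = F0 ∪ {above(c,c), above(d,d), above(f,f), marked(d), marked(f), near(d), near(e), near(f)}  (20 atoms)
goal ⊆ F1  ⇒  h_max = 1

1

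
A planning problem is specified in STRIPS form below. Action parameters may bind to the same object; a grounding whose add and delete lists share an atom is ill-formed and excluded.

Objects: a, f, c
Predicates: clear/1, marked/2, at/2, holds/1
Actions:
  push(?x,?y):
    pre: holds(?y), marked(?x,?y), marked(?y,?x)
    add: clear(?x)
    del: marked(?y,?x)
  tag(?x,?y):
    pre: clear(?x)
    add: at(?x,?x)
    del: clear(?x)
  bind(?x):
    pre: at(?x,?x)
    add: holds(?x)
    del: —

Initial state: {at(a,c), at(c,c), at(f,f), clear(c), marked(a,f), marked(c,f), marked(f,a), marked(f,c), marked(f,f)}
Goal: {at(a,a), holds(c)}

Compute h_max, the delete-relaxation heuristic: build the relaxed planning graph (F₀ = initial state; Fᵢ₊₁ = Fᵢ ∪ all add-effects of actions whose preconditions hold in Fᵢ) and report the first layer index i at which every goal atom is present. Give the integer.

F0 = init (9 atoms)
F1 = F0 ∪ {holds(c), holds(f)}  (11 atoms)
F2 = F1 ∪ {clear(a), clear(f)}  (13 atoms)
F3 = F2 ∪ {at(a,a)}  (14 atoms)
goal ⊆ F3  ⇒  h_max = 3

3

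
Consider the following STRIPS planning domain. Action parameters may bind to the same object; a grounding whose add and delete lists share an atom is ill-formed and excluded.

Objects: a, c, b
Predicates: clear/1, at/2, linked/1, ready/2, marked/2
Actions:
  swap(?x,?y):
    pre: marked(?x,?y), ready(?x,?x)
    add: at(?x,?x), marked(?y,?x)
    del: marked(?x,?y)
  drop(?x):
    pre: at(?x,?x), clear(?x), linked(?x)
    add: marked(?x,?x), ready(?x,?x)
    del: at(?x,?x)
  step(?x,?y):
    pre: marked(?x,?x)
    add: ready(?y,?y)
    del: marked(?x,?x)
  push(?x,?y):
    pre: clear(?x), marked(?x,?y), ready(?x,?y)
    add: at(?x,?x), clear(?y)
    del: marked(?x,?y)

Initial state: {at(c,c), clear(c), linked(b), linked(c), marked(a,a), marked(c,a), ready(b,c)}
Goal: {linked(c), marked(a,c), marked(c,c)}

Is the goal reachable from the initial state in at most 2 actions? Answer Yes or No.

1. drop(c)  →  {clear(c), linked(b), linked(c), marked(a,a), marked(c,a), marked(c,c), ready(b,c), ready(c,c)}
2. swap(c,a)  →  {at(c,c), clear(c), linked(b), linked(c), marked(a,a), marked(a,c), marked(c,c), ready(b,c), ready(c,c)}
optimal plan length = 2; 2 ≤ 2

Yes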